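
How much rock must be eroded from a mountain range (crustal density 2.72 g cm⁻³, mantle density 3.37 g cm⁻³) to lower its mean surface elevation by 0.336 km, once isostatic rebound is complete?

Net drop Δ = e − u = e − e ρ_c/ρ_m = e (ρ_m − ρ_c)/ρ_m.
e = Δ ρ_m/(ρ_m − ρ_c) = 0.336 km × 3.37/0.65 = 1.74 km.

1.74 km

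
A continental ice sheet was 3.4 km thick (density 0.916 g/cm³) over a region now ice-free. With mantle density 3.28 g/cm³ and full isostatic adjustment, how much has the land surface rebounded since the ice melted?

Removing the load lets mantle flow back in; uplift u satisfies ρ_ice t = ρ_m u.
u = t ρ_ice/ρ_m = 3.4 km × 0.916/3.28 = 0.95 km.

0.95 km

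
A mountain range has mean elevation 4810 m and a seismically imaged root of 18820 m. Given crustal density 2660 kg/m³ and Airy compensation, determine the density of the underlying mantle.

3340 kg/m³

Airy balance: ρ_c h = (ρ_m − ρ_c) r → ρ_m = ρ_c (1 + h/r).
ρ_m = 2660 × (1 + 4810 m/18820 m) = 3340 kg/m³.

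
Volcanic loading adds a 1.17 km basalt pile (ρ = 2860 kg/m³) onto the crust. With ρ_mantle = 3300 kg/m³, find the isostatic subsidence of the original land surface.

1.01 km

Subaerial loading: s = t ρ_load / ρ_m.
s = 1.17 km × 2860/3300 = 1.01 km.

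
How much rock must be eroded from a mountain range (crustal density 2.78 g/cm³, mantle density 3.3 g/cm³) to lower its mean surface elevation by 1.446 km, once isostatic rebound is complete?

Net drop Δ = e − u = e − e ρ_c/ρ_m = e (ρ_m − ρ_c)/ρ_m.
e = Δ ρ_m/(ρ_m − ρ_c) = 1.446 km × 3.3/0.52 = 9.18 km.

9.18 km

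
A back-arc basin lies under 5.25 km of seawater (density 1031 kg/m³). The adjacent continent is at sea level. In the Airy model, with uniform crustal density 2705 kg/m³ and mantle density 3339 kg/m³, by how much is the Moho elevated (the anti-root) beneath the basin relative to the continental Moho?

13.9 km

Equating mass per unit area of the two columns: replacing crust with seawater at the top is compensated by replacing crust with mantle at the base: d (ρ_c − ρ_w) = a (ρ_m − ρ_c).
a = d (ρ_c − ρ_w)/(ρ_m − ρ_c) = 5.25 km × 1674/634 = 13.9 km.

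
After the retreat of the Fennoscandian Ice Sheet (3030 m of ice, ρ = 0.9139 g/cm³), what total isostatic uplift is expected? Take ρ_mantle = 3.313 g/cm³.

836 m

Removing the load lets mantle flow back in; uplift u satisfies ρ_ice t = ρ_m u.
u = t ρ_ice/ρ_m = 3030 m × 0.9139/3.313 = 836 m.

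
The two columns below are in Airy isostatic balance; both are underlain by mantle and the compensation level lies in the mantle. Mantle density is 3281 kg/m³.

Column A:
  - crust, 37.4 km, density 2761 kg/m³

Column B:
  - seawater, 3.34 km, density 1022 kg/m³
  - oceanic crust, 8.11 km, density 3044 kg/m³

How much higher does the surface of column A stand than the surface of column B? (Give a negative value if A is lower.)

For any compensation level in the mantle, the mantle terms cancel and isostasy reduces to e = (Σt_A − Σt_B) − (Σ(ρt)_A − Σ(ρt)_B) / ρ_m.
Σt_A = 37.4 km; Σt_B = 11.45 km; Σ(ρt)_A = 103261.4; Σ(ρt)_B = 28100.32 (in km·kg/m³).
e = (37.4 − 11.45) − (103261.4 − 28100.32) / 3281 = 3.04 km.

3.04 km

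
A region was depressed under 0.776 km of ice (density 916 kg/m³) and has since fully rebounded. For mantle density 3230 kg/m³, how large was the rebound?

0.22 km

Removing the load lets mantle flow back in; uplift u satisfies ρ_ice t = ρ_m u.
u = t ρ_ice/ρ_m = 0.776 km × 916/3230 = 0.22 km.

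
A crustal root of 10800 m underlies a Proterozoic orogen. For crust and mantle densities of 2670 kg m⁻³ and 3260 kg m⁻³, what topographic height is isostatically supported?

2390 m

Equating mass per unit area of the two columns: ρ_c h = (ρ_m − ρ_c) r.
h = r (ρ_m − ρ_c) / ρ_c = 10800 m × (3260 − 2670) / 2670 = 2390 m.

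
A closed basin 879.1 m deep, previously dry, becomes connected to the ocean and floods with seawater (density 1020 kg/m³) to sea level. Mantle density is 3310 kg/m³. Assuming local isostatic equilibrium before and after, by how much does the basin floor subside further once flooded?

After flooding the water column is d + s deep. Its weight must equal the weight of mantle displaced by the extra subsidence s: (d + s) ρ_w = s ρ_m.
s = d ρ_w / (ρ_m − ρ_w) = 879.1 m × 1020/(3310 − 1020) = 392 m.

392 m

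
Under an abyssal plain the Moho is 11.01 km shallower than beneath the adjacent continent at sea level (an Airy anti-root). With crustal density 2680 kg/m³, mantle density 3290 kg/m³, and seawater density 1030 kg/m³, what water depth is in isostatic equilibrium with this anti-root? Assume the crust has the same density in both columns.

Replacing a thickness d of crust by seawater at the top must be balanced by replacing crust with mantle at the base: d (ρ_c − ρ_w) = a (ρ_m − ρ_c).
d = a (ρ_m − ρ_c)/(ρ_c − ρ_w) = 11.01 km × 610/1650 = 4.07 km.

4.07 km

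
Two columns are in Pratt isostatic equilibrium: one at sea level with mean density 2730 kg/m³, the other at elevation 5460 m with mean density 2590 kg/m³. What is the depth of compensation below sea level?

ρ_ref D = ρ (D + h) → D (ρ_ref − ρ) = ρ h.
D = ρ h/(ρ_ref − ρ) = 2590 × 5460 m/(2730 − 2590) = 101000 m.

101000 m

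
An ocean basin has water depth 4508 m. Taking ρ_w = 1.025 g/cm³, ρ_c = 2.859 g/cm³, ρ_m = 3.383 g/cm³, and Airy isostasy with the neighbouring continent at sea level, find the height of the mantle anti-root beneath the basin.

In Airy isostatic equilibrium: replacing crust with seawater at the top is compensated by replacing crust with mantle at the base: d (ρ_c − ρ_w) = a (ρ_m − ρ_c).
a = d (ρ_c − ρ_w)/(ρ_m − ρ_c) = 4508 m × 1.834/0.524 = 15800 m.

15800 m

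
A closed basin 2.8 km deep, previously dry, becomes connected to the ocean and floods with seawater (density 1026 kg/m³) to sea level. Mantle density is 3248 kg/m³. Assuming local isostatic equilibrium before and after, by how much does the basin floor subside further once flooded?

1.29 km

After flooding the water column is d + s deep. Its weight must equal the weight of mantle displaced by the extra subsidence s: (d + s) ρ_w = s ρ_m.
s = d ρ_w / (ρ_m − ρ_w) = 2.8 km × 1026/(3248 − 1026) = 1.29 km.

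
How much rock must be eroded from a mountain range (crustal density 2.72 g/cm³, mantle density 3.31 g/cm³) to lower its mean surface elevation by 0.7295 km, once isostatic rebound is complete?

4.09 km

Net drop Δ = e − u = e − e ρ_c/ρ_m = e (ρ_m − ρ_c)/ρ_m.
e = Δ ρ_m/(ρ_m − ρ_c) = 0.7295 km × 3.31/0.59 = 4.09 km.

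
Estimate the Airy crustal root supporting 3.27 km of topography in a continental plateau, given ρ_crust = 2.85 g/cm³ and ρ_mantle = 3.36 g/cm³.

18.3 km

Isostatic balance requires: the weight of the topography is balanced by the buoyancy of the root, ρ_c h = (ρ_m − ρ_c) r.
r = h · ρ_c / (ρ_m − ρ_c) = 3.27 km × 2.85 / (3.36 − 2.85) = 18.3 km.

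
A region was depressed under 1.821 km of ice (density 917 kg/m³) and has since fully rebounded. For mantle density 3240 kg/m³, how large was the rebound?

0.515 km

Removing the load lets mantle flow back in; uplift u satisfies ρ_ice t = ρ_m u.
u = t ρ_ice/ρ_m = 1.821 km × 917/3240 = 0.515 km.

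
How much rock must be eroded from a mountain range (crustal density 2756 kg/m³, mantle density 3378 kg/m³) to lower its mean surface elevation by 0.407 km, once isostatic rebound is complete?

2.21 km

Net drop Δ = e − u = e − e ρ_c/ρ_m = e (ρ_m − ρ_c)/ρ_m.
e = Δ ρ_m/(ρ_m − ρ_c) = 0.407 km × 3378/622 = 2.21 km.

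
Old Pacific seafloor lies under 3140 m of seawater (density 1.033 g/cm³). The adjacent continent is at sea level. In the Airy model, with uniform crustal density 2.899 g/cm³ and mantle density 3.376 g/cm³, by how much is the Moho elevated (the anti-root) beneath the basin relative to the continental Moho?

12300 m

Balancing pressure at the compensation depth: replacing crust with seawater at the top is compensated by replacing crust with mantle at the base: d (ρ_c − ρ_w) = a (ρ_m − ρ_c).
a = d (ρ_c − ρ_w)/(ρ_m − ρ_c) = 3140 m × 1.866/0.477 = 12300 m.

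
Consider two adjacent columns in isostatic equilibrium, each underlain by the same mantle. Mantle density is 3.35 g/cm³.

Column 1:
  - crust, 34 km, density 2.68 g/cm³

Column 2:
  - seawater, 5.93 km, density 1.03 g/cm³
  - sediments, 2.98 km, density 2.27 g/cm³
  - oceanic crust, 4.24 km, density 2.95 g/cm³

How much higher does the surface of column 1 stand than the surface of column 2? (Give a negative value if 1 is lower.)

For any compensation level in the mantle, the mantle terms cancel and isostasy reduces to e = (Σt_1 − Σt_2) − (Σ(ρt)_1 − Σ(ρt)_2) / ρ_m.
Σt_1 = 34 km; Σt_2 = 13.15 km; Σ(ρt)_1 = 91.12; Σ(ρt)_2 = 25.3805 (in km·g/cm³).
e = (34 − 13.15) − (91.12 − 25.3805) / 3.35 = 1.23 km.

1.23 km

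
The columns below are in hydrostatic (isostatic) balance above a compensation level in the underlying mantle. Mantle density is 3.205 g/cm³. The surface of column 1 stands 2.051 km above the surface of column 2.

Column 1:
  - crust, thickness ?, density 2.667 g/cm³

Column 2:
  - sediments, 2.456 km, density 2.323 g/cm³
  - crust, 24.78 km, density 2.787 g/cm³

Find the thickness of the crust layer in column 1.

35.5 km

Take the compensation level at the base of the deeper column (depth z_c below the surface of column 1) and equate Σ ρ_i t_i down to z_c; mantle fills any gap and the z_c terms cancel.
Column 1: x×2.667 + (z_c − 0 − x)×3.205
Column 2: 2.051×0 + 2.456×2.323 + 24.78×2.787 + (z_c − 2.051 − 27.236)×3.205
The z_c×3.205 term appears on both sides and cancels. Collect the known terms of each column as K = Σ(ρt)_known − 3.205 × (depth of known layers): K_1 = 0 − 3.205×0 = 0; K_2 = 74.767148 − 3.205×(2.051 + 27.236) = −19.097687.
Balance: K_1 − x×(3.205 − 2.667) = K_2, so x = (K_1 − K_2)/(3.205 − 2.667) = 19.0977/0.538 = 35.5 km.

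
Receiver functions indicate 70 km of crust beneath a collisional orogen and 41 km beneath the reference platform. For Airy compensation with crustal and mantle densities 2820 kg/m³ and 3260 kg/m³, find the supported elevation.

Excess crust Δ = 70 km − 41 km = 29 km, split between elevation h and root r with h + r = Δ.
Airy balance ρ_c h = (ρ_m − ρ_c) r gives r = h ρ_c/(ρ_m − ρ_c), so h (1 + ρ_c/(ρ_m − ρ_c)) = Δ, i.e. h = Δ (ρ_m − ρ_c)/ρ_m.
h = 29 km × 440/3260 = 3.91 km.

3.91 km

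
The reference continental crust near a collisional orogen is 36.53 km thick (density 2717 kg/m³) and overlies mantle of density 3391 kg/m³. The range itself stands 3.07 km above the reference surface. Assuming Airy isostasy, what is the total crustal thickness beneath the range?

Root depth r = h ρ_c / (ρ_m − ρ_c) = 3.07 km × 2717 / 674 = 12.38 km.
Total thickness = T + h + r = 36.53 km + 3.07 km + 12.38 km = 52 km.

52 km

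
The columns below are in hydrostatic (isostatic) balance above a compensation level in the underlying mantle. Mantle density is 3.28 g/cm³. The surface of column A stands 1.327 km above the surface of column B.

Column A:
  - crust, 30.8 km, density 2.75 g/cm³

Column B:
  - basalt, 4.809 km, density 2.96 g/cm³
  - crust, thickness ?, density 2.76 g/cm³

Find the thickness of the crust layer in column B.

Take the compensation level at the base of the deeper column (depth z_c below the surface of column A) and equate Σ ρ_i t_i down to z_c; mantle fills any gap and the z_c terms cancel.
Column A: 30.8×2.75 + (z_c − 30.8)×3.28
Column B: 1.327×0 + 4.809×2.96 + x×2.76 + (z_c − 1.327 − 4.809 − x)×3.28
The z_c×3.28 term appears on both sides and cancels. Collect the known terms of each column as K = Σ(ρt)_known − 3.28 × (depth of known layers): K_A = 84.7 − 3.28×30.8 = −16.324; K_B = 14.23464 − 3.28×(1.327 + 4.809) = −5.89144.
Balance: K_A = K_B − x×(3.28 − 2.76), so x = (K_B − K_A)/(3.28 − 2.76) = 10.4326/0.52 = 20.1 km.

20.1 km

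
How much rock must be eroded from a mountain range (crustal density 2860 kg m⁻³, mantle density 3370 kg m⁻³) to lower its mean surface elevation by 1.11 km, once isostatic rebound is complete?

7.33 km

Net drop Δ = e − u = e − e ρ_c/ρ_m = e (ρ_m − ρ_c)/ρ_m.
e = Δ ρ_m/(ρ_m − ρ_c) = 1.11 km × 3370/510 = 7.33 km.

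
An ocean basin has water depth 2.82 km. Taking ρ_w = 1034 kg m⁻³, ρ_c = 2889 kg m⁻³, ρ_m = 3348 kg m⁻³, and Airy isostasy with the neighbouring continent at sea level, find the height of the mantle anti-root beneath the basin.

11.4 km

For local isostatic compensation: replacing crust with seawater at the top is compensated by replacing crust with mantle at the base: d (ρ_c − ρ_w) = a (ρ_m − ρ_c).
a = d (ρ_c − ρ_w)/(ρ_m − ρ_c) = 2.82 km × 1855/459 = 11.4 km.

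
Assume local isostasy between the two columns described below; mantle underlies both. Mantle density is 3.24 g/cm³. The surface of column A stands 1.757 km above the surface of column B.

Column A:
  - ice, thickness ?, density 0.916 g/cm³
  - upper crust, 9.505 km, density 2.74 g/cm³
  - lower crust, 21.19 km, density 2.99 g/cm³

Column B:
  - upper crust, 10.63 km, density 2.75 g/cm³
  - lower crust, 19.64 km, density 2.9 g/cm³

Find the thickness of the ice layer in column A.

Take the compensation level at the base of the deeper column (depth z_c below the surface of column A) and equate Σ ρ_i t_i down to z_c; mantle fills any gap and the z_c terms cancel.
Column A: x×0.916 + 9.505×2.74 + 21.19×2.99 + (z_c − 30.695 − x)×3.24
Column B: 1.757×0 + 10.63×2.75 + 19.64×2.9 + (z_c − 1.757 − 30.27)×3.24
The z_c×3.24 term appears on both sides and cancels. Collect the known terms of each column as K = Σ(ρt)_known − 3.24 × (depth of known layers): K_A = 89.4018 − 3.24×30.695 = −10.05; K_B = 86.1885 − 3.24×(1.757 + 30.27) = −17.57898.
Balance: K_A − x×(3.24 − 0.916) = K_B, so x = (K_A − K_B)/(3.24 − 0.916) = 7.52898/2.324 = 3.24 km.

3.24 km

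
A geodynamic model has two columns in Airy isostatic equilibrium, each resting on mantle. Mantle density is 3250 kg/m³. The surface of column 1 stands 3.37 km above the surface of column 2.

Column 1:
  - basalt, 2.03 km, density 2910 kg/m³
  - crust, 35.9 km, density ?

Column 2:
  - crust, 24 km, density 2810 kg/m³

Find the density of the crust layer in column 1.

Take the compensation level at the base of the deeper column (depth z_c below the surface of column 1) and equate Σ ρ_i t_i down to z_c; mantle fills any gap and the z_c terms cancel.
Column 1: 2.03×2910 + 35.9×ρ + (z_c − 37.93)×3250
Column 2: 3.37×0 + 24×2810 + (z_c − 3.37 − 24)×3250
The z_c×3250 term appears on both sides and cancels. Collect the known terms of each column as K = Σ(ρt)_known − 3250 × (depth of known layers): K_1 = 5907.3 − 3250×37.93 = −117365.2; K_2 = 67440 − 3250×(3.37 + 24) = −21512.5.
Balance: K_1 + 35.9×ρ = K_2, so ρ = (K_2 − K_1)/35.9 = 95852.7/35.9 = 2670 kg/m³.

2670 kg/m³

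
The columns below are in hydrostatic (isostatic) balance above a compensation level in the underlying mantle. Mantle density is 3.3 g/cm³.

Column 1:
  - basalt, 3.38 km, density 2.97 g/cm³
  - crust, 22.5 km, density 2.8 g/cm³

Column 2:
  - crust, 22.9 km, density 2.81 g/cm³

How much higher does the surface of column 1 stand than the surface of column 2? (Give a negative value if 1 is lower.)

For any compensation level in the mantle, the mantle terms cancel and isostasy reduces to e = (Σt_1 − Σt_2) − (Σ(ρt)_1 − Σ(ρt)_2) / ρ_m.
Σt_1 = 25.88 km; Σt_2 = 22.9 km; Σ(ρt)_1 = 73.0386; Σ(ρt)_2 = 64.349 (in km·g/cm³).
e = (25.88 − 22.9) − (73.0386 − 64.349) / 3.3 = 0.347 km.

0.347 km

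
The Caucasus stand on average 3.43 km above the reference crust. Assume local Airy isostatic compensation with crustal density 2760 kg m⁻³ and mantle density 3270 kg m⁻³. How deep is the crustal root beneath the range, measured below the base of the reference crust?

For local isostatic compensation: the weight of the topography is balanced by the buoyancy of the root, ρ_c h = (ρ_m − ρ_c) r.
r = h · ρ_c / (ρ_m − ρ_c) = 3.43 km × 2760 / (3270 − 2760) = 18.6 km.

18.6 km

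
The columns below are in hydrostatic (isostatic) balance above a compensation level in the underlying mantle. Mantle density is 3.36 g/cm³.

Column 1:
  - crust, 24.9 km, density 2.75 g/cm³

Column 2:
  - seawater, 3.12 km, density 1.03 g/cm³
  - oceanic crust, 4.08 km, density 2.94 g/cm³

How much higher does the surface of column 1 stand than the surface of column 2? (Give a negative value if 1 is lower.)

1.85 km

For any compensation level in the mantle, the mantle terms cancel and isostasy reduces to e = (Σt_1 − Σt_2) − (Σ(ρt)_1 − Σ(ρt)_2) / ρ_m.
Σt_1 = 24.9 km; Σt_2 = 7.2 km; Σ(ρt)_1 = 68.475; Σ(ρt)_2 = 15.2088 (in km·g/cm³).
e = (24.9 − 7.2) − (68.475 − 15.2088) / 3.36 = 1.85 km.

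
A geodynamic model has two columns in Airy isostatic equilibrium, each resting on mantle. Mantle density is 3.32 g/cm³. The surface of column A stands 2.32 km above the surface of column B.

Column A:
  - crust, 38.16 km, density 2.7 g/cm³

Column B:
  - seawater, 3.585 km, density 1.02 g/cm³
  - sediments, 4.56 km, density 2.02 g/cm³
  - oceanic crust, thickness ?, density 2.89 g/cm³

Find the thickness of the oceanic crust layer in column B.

4.15 km

Take the compensation level at the base of the deeper column (depth z_c below the surface of column A) and equate Σ ρ_i t_i down to z_c; mantle fills any gap and the z_c terms cancel.
Column A: 38.16×2.7 + (z_c − 38.16)×3.32
Column B: 2.32×0 + 3.585×1.02 + 4.56×2.02 + x×2.89 + (z_c − 2.32 − 8.145 − x)×3.32
The z_c×3.32 term appears on both sides and cancels. Collect the known terms of each column as K = Σ(ρt)_known − 3.32 × (depth of known layers): K_A = 103.032 − 3.32×38.16 = −23.6592; K_B = 12.8679 − 3.32×(2.32 + 8.145) = −21.8759.
Balance: K_A = K_B − x×(3.32 − 2.89), so x = (K_B − K_A)/(3.32 − 2.89) = 1.7833/0.43 = 4.15 km.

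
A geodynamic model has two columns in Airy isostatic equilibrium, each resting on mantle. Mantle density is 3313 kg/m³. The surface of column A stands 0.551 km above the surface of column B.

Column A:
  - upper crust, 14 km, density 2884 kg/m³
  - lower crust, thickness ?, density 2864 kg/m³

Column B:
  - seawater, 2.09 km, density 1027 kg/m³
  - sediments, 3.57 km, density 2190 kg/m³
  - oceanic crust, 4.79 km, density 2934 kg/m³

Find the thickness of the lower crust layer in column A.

14.3 km

Take the compensation level at the base of the deeper column (depth z_c below the surface of column A) and equate Σ ρ_i t_i down to z_c; mantle fills any gap and the z_c terms cancel.
Column A: 14×2884 + x×2864 + (z_c − 14 − x)×3313
Column B: 0.551×0 + 2.09×1027 + 3.57×2190 + 4.79×2934 + (z_c − 0.551 − 10.45)×3313
The z_c×3313 term appears on both sides and cancels. Collect the known terms of each column as K = Σ(ρt)_known − 3313 × (depth of known layers): K_A = 40376 − 3313×14 = −6006; K_B = 24018.59 − 3313×(0.551 + 10.45) = −12427.723.
Balance: K_A − x×(3313 − 2864) = K_B, so x = (K_A − K_B)/(3313 − 2864) = 6421.72/449 = 14.3 km.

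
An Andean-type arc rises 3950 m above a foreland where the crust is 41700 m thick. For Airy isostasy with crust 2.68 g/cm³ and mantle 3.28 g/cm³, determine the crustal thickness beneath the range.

Root depth r = h ρ_c / (ρ_m − ρ_c) = 3950 m × 2.68 / 0.6 = 17640 m.
Total thickness = T + h + r = 41700 m + 3950 m + 17640 m = 63300 m.

63300 m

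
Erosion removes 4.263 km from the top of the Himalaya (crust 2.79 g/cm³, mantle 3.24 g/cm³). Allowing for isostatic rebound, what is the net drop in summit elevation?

Rebound u = e ρ_c/ρ_m = 4.263 km × 2.79/3.24 = 3.671 km.
Net surface drop = e − u = 4.263 km − 3.671 km = e (ρ_m − ρ_c)/ρ_m = 0.592 km.

0.592 km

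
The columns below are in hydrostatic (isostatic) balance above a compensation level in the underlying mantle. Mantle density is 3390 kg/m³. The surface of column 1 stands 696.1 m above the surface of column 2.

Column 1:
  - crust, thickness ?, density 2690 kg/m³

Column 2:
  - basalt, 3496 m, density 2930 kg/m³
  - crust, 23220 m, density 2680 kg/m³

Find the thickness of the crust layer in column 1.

Take the compensation level at the base of the deeper column (depth z_c below the surface of column 1) and equate Σ ρ_i t_i down to z_c; mantle fills any gap and the z_c terms cancel.
Column 1: x×2690 + (z_c − 0 − x)×3390
Column 2: 696.1×0 + 3496×2930 + 23220×2680 + (z_c − 696.1 − 26716)×3390
The z_c×3390 term appears on both sides and cancels. Collect the known terms of each column as K = Σ(ρt)_known − 3390 × (depth of known layers): K_1 = 0 − 3390×0 = 0; K_2 = 72472880 − 3390×(696.1 + 26716) = −20454139.
Balance: K_1 − x×(3390 − 2690) = K_2, so x = (K_1 − K_2)/(3390 − 2690) = 20454100/700 = 29200 m.

29200 m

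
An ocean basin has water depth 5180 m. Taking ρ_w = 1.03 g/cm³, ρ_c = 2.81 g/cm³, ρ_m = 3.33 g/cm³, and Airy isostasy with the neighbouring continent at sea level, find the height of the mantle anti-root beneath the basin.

17700 m

For local isostatic compensation: replacing crust with seawater at the top is compensated by replacing crust with mantle at the base: d (ρ_c − ρ_w) = a (ρ_m − ρ_c).
a = d (ρ_c − ρ_w)/(ρ_m − ρ_c) = 5180 m × 1.78/0.52 = 17700 m.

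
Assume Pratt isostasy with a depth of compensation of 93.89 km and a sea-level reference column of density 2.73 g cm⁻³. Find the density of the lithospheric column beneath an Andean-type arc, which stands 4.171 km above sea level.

Pratt balance: ρ_ref D = ρ (D + h).
ρ = ρ_ref D/(D + h) = 2.73 × 93.89 km/(93.89 km + 4.171 km) = 2.61 g cm⁻³.

2.61 g cm⁻³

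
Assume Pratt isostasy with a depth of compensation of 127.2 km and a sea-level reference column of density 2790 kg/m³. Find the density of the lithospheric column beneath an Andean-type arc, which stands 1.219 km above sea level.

Pratt balance: ρ_ref D = ρ (D + h).
ρ = ρ_ref D/(D + h) = 2790 × 127.2 km/(127.2 km + 1.219 km) = 2760 kg/m³.

2760 kg/m³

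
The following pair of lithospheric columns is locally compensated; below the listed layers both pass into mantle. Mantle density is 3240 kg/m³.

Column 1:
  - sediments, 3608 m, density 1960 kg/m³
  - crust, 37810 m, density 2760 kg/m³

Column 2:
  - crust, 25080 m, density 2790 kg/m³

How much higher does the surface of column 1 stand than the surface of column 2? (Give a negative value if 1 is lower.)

3540 m

For any compensation level in the mantle, the mantle terms cancel and isostasy reduces to e = (Σt_1 − Σt_2) − (Σ(ρt)_1 − Σ(ρt)_2) / ρ_m.
Σt_1 = 41418 m; Σt_2 = 25080 m; Σ(ρt)_1 = 111427280; Σ(ρt)_2 = 69973200 (in m·kg/m³).
e = (41418 − 25080) − (111427280 − 69973200) / 3240 = 3540 m.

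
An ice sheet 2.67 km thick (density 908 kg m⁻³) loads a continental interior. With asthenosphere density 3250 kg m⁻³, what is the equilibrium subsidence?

Equating mass per unit area of the two columns: the ice load ρ_ice t is balanced by mantle displaced below, ρ_m s.
s = t ρ_ice / ρ_m = 2.67 km × 908/3250 = 0.746 km.

0.746 km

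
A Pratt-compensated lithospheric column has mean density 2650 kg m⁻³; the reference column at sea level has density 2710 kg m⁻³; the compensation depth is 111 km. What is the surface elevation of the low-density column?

2.51 km

ρ_ref D = ρ (D + h) → h = D (ρ_ref − ρ)/ρ.
h = 111 km × (2710 − 2650)/2650 = 2.51 km.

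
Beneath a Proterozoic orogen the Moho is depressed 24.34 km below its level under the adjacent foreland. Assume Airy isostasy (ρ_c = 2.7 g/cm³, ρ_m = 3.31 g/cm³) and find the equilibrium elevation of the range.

5.5 km

Balancing pressure at the compensation depth: ρ_c h = (ρ_m − ρ_c) r.
h = r (ρ_m − ρ_c) / ρ_c = 24.34 km × (3.31 − 2.7) / 2.7 = 5.5 km.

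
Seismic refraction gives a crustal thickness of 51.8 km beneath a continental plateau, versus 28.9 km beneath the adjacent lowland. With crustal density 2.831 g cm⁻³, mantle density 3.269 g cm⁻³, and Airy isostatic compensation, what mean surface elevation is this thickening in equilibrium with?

3.07 km

Excess crust Δ = 51.8 km − 28.9 km = 22.9 km, split between elevation h and root r with h + r = Δ.
Airy balance ρ_c h = (ρ_m − ρ_c) r gives r = h ρ_c/(ρ_m − ρ_c), so h (1 + ρ_c/(ρ_m − ρ_c)) = Δ, i.e. h = Δ (ρ_m − ρ_c)/ρ_m.
h = 22.9 km × 0.438/3.269 = 3.07 km.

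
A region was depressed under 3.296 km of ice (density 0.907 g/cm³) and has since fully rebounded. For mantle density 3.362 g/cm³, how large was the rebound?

0.889 km

Removing the load lets mantle flow back in; uplift u satisfies ρ_ice t = ρ_m u.
u = t ρ_ice/ρ_m = 3.296 km × 0.907/3.362 = 0.889 km.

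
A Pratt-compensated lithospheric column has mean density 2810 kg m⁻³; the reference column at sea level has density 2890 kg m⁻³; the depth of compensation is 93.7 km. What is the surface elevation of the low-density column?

ρ_ref D = ρ (D + h) → h = D (ρ_ref − ρ)/ρ.
h = 93.7 km × (2890 − 2810)/2810 = 2.67 km.

2.67 km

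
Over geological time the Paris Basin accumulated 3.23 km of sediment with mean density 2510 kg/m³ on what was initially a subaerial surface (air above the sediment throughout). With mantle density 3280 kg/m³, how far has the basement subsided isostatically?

2.47 km

Subaerial load: s = t ρ_sed / ρ_m = 3.23 km × 2510/3280 = 2.47 km.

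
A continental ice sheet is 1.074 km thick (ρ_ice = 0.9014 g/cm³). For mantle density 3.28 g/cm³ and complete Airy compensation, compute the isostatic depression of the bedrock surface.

0.295 km

Equating mass per unit area of the two columns: the ice load ρ_ice t is balanced by mantle displaced below, ρ_m s.
s = t ρ_ice / ρ_m = 1.074 km × 0.9014/3.28 = 0.295 km.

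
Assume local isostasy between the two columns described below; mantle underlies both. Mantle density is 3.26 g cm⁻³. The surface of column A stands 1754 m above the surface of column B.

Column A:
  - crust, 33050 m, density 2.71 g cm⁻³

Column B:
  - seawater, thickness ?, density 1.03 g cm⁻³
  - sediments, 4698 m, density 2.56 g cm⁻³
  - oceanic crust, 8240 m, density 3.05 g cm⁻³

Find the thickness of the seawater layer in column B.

3340 m

Take the compensation level at the base of the deeper column (depth z_c below the surface of column A) and equate Σ ρ_i t_i down to z_c; mantle fills any gap and the z_c terms cancel.
Column A: 33050×2.71 + (z_c − 33050)×3.26
Column B: 1754×0 + x×1.03 + 4698×2.56 + 8240×3.05 + (z_c − 1754 − 12938 − x)×3.26
The z_c×3.26 term appears on both sides and cancels. Collect the known terms of each column as K = Σ(ρt)_known − 3.26 × (depth of known layers): K_A = 89565.5 − 3.26×33050 = −18177.5; K_B = 37158.88 − 3.26×(1754 + 12938) = −10737.04.
Balance: K_A = K_B − x×(3.26 − 1.03), so x = (K_B − K_A)/(3.26 − 1.03) = 7440.46/2.23 = 3340 m.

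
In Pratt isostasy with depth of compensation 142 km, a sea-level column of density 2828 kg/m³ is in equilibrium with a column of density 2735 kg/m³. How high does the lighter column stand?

4.83 km

ρ_ref D = ρ (D + h) → h = D (ρ_ref − ρ)/ρ.
h = 142 km × (2828 − 2735)/2735 = 4.83 km.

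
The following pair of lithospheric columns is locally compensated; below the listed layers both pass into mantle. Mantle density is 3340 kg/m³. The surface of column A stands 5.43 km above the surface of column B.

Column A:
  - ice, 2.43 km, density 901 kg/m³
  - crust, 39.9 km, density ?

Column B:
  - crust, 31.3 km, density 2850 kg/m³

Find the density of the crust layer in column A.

2650 kg/m³

Take the compensation level at the base of the deeper column (depth z_c below the surface of column A) and equate Σ ρ_i t_i down to z_c; mantle fills any gap and the z_c terms cancel.
Column A: 2.43×901 + 39.9×ρ + (z_c − 42.33)×3340
Column B: 5.43×0 + 31.3×2850 + (z_c − 5.43 − 31.3)×3340
The z_c×3340 term appears on both sides and cancels. Collect the known terms of each column as K = Σ(ρt)_known − 3340 × (depth of known layers): K_A = 2189.43 − 3340×42.33 = −139192.77; K_B = 89205 − 3340×(5.43 + 31.3) = −33473.2.
Balance: K_A + 39.9×ρ = K_B, so ρ = (K_B − K_A)/39.9 = 105720/39.9 = 2650 kg/m³.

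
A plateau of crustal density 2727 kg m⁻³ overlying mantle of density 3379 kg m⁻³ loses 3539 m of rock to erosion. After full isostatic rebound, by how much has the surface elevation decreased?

683 m

Rebound u = e ρ_c/ρ_m = 3539 m × 2727/3379 = 2856 m.
Net surface drop = e − u = 3539 m − 2856 m = e (ρ_m − ρ_c)/ρ_m = 683 m.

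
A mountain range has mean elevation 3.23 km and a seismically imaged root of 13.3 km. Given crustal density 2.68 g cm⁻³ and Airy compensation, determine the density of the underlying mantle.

Airy balance: ρ_c h = (ρ_m − ρ_c) r → ρ_m = ρ_c (1 + h/r).
ρ_m = 2.68 × (1 + 3.23 km/13.3 km) = 3.33 g cm⁻³.

3.33 g cm⁻³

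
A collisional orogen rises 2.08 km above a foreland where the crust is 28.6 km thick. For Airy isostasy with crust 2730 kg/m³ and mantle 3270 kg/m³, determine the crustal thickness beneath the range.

41.2 km

Root depth r = h ρ_c / (ρ_m − ρ_c) = 2.08 km × 2730 / 540 = 10.52 km.
Total thickness = T + h + r = 28.6 km + 2.08 km + 10.52 km = 41.2 km.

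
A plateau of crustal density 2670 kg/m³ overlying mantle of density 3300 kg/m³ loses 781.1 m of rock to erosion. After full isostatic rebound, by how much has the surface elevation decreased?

Rebound u = e ρ_c/ρ_m = 781.1 m × 2670/3300 = 632 m.
Net surface drop = e − u = 781.1 m − 632 m = e (ρ_m − ρ_c)/ρ_m = 149 m.

149 m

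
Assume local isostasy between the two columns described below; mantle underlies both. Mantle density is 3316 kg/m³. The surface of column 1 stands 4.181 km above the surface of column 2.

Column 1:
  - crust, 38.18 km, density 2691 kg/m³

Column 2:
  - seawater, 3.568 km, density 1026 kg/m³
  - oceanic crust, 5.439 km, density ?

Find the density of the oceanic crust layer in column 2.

2980 kg/m³

Take the compensation level at the base of the deeper column (depth z_c below the surface of column 1) and equate Σ ρ_i t_i down to z_c; mantle fills any gap and the z_c terms cancel.
Column 1: 38.18×2691 + (z_c − 38.18)×3316
Column 2: 4.181×0 + 3.568×1026 + 5.439×ρ + (z_c − 4.181 − 9.007)×3316
The z_c×3316 term appears on both sides and cancels. Collect the known terms of each column as K = Σ(ρt)_known − 3316 × (depth of known layers): K_1 = 102742.38 − 3316×38.18 = −23862.5; K_2 = 3660.768 − 3316×(4.181 + 9.007) = −40070.64.
Balance: K_1 = K_2 + 5.439×ρ, so ρ = (K_1 − K_2)/5.439 = 16208.1/5.439 = 2980 kg/m³.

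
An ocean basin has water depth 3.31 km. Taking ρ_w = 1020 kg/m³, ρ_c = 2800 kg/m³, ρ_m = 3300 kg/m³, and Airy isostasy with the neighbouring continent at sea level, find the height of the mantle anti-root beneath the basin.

11.8 km

Equating mass per unit area of the two columns: replacing crust with seawater at the top is compensated by replacing crust with mantle at the base: d (ρ_c − ρ_w) = a (ρ_m − ρ_c).
a = d (ρ_c − ρ_w)/(ρ_m − ρ_c) = 3.31 km × 1780/500 = 11.8 km.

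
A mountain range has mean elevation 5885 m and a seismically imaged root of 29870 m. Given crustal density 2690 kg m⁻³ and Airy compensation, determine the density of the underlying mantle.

Airy balance: ρ_c h = (ρ_m − ρ_c) r → ρ_m = ρ_c (1 + h/r).
ρ_m = 2690 × (1 + 5885 m/29870 m) = 3220 kg m⁻³.

3220 kg m⁻³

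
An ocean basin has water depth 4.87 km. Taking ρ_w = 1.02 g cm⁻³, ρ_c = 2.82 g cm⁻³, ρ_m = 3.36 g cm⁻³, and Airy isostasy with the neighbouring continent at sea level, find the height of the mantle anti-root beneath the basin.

16.2 km

Balancing pressure at the compensation depth: replacing crust with seawater at the top is compensated by replacing crust with mantle at the base: d (ρ_c − ρ_w) = a (ρ_m − ρ_c).
a = d (ρ_c − ρ_w)/(ρ_m − ρ_c) = 4.87 km × 1.8/0.54 = 16.2 km.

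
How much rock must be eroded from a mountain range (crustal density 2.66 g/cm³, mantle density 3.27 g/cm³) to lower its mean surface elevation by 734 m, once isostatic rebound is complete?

3930 m

Net drop Δ = e − u = e − e ρ_c/ρ_m = e (ρ_m − ρ_c)/ρ_m.
e = Δ ρ_m/(ρ_m − ρ_c) = 734 m × 3.27/0.61 = 3930 m.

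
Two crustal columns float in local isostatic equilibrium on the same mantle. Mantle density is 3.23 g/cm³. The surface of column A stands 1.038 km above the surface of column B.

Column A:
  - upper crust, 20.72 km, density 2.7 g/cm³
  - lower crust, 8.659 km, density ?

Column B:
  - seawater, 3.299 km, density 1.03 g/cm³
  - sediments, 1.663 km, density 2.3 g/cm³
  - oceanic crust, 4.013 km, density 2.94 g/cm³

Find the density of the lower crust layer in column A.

Take the compensation level at the base of the deeper column (depth z_c below the surface of column A) and equate Σ ρ_i t_i down to z_c; mantle fills any gap and the z_c terms cancel.
Column A: 20.72×2.7 + 8.659×ρ + (z_c − 29.379)×3.23
Column B: 1.038×0 + 3.299×1.03 + 1.663×2.3 + 4.013×2.94 + (z_c − 1.038 − 8.975)×3.23
The z_c×3.23 term appears on both sides and cancels. Collect the known terms of each column as K = Σ(ρt)_known − 3.23 × (depth of known layers): K_A = 55.944 − 3.23×29.379 = −38.95017; K_B = 19.02109 − 3.23×(1.038 + 8.975) = −13.3209.
Balance: K_A + 8.659×ρ = K_B, so ρ = (K_B − K_A)/8.659 = 25.6293/8.659 = 2.96 g/cm³.

2.96 g/cm³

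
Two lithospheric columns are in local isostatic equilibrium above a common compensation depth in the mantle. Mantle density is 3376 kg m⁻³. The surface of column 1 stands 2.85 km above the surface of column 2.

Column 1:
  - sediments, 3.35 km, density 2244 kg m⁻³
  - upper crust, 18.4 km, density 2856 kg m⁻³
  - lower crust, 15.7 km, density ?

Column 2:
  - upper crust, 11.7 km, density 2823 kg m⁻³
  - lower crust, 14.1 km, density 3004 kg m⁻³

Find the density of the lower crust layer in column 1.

2870 kg m⁻³

Take the compensation level at the base of the deeper column (depth z_c below the surface of column 1) and equate Σ ρ_i t_i down to z_c; mantle fills any gap and the z_c terms cancel.
Column 1: 3.35×2244 + 18.4×2856 + 15.7×ρ + (z_c − 37.45)×3376
Column 2: 2.85×0 + 11.7×2823 + 14.1×3004 + (z_c − 2.85 − 25.8)×3376
The z_c×3376 term appears on both sides and cancels. Collect the known terms of each column as K = Σ(ρt)_known − 3376 × (depth of known layers): K_1 = 60067.8 − 3376×37.45 = −66363.4; K_2 = 75385.5 − 3376×(2.85 + 25.8) = −21336.9.
Balance: K_1 + 15.7×ρ = K_2, so ρ = (K_2 − K_1)/15.7 = 45026.5/15.7 = 2870 kg m⁻³.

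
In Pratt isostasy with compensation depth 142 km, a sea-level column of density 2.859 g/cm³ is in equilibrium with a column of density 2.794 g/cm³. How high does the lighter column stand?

ρ_ref D = ρ (D + h) → h = D (ρ_ref − ρ)/ρ.
h = 142 km × (2.859 − 2.794)/2.794 = 3.3 km.

3.3 km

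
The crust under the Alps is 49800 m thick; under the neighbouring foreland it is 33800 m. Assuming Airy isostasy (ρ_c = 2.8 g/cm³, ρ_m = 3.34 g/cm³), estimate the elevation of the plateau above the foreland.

2590 m

Excess crust Δ = 49800 m − 33800 m = 16000 m, split between elevation h and root r with h + r = Δ.
Airy balance ρ_c h = (ρ_m − ρ_c) r gives r = h ρ_c/(ρ_m − ρ_c), so h (1 + ρ_c/(ρ_m − ρ_c)) = Δ, i.e. h = Δ (ρ_m − ρ_c)/ρ_m.
h = 16000 m × 0.54/3.34 = 2590 m.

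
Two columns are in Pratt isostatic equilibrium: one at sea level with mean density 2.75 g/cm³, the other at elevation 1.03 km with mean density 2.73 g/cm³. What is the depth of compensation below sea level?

ρ_ref D = ρ (D + h) → D (ρ_ref − ρ) = ρ h.
D = ρ h/(ρ_ref − ρ) = 2.73 × 1.03 km/(2.75 − 2.73) = 141 km.

141 km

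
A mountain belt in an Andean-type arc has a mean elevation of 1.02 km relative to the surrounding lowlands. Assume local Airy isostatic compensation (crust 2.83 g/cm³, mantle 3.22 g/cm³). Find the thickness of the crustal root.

For local isostatic compensation: the weight of the topography is balanced by the buoyancy of the root, ρ_c h = (ρ_m − ρ_c) r.
r = h · ρ_c / (ρ_m − ρ_c) = 1.02 km × 2.83 / (3.22 − 2.83) = 7.4 km.

7.4 km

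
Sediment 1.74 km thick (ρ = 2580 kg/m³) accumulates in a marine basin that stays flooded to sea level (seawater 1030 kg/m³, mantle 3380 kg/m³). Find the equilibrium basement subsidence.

Submarine loading: the sediment displaces seawater, and the subsidence is in turn flooded, so s (ρ_m − ρ_w) = t (ρ_sed − ρ_w).
s = 1.74 km × (2580 − 1030) / (3380 − 1030) = 1.15 km.

1.15 km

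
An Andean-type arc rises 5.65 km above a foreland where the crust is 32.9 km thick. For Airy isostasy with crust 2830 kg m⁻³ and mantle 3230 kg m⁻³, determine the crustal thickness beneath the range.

Root depth r = h ρ_c / (ρ_m − ρ_c) = 5.65 km × 2830 / 400 = 39.97 km.
Total thickness = T + h + r = 32.9 km + 5.65 km + 39.97 km = 78.5 km.

78.5 km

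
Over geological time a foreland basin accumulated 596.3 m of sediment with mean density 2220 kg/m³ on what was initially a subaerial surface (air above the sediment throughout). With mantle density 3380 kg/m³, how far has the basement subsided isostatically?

392 m

Subaerial load: s = t ρ_sed / ρ_m = 596.3 m × 2220/3380 = 392 m.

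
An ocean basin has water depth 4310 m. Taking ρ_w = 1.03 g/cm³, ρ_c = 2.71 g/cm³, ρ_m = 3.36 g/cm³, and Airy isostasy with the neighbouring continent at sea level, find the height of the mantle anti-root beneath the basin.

In Airy isostatic equilibrium: replacing crust with seawater at the top is compensated by replacing crust with mantle at the base: d (ρ_c − ρ_w) = a (ρ_m − ρ_c).
a = d (ρ_c − ρ_w)/(ρ_m − ρ_c) = 4310 m × 1.68/0.65 = 11100 m.

11100 m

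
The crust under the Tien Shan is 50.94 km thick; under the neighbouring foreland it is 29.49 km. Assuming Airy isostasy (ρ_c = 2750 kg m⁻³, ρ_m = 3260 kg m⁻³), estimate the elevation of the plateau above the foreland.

Excess crust Δ = 50.94 km − 29.49 km = 21.45 km, split between elevation h and root r with h + r = Δ.
Airy balance ρ_c h = (ρ_m − ρ_c) r gives r = h ρ_c/(ρ_m − ρ_c), so h (1 + ρ_c/(ρ_m − ρ_c)) = Δ, i.e. h = Δ (ρ_m − ρ_c)/ρ_m.
h = 21.45 km × 510/3260 = 3.36 km.

3.36 km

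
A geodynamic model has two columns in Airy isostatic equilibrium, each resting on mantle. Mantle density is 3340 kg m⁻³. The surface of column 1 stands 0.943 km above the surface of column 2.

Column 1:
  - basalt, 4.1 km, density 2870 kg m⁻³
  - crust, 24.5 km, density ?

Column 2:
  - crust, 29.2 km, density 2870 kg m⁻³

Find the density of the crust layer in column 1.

Take the compensation level at the base of the deeper column (depth z_c below the surface of column 1) and equate Σ ρ_i t_i down to z_c; mantle fills any gap and the z_c terms cancel.
Column 1: 4.1×2870 + 24.5×ρ + (z_c − 28.6)×3340
Column 2: 0.943×0 + 29.2×2870 + (z_c − 0.943 − 29.2)×3340
The z_c×3340 term appears on both sides and cancels. Collect the known terms of each column as K = Σ(ρt)_known − 3340 × (depth of known layers): K_1 = 11767 − 3340×28.6 = −83757; K_2 = 83804 − 3340×(0.943 + 29.2) = −16873.62.
Balance: K_1 + 24.5×ρ = K_2, so ρ = (K_2 − K_1)/24.5 = 66883.4/24.5 = 2730 kg m⁻³.

2730 kg m⁻³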